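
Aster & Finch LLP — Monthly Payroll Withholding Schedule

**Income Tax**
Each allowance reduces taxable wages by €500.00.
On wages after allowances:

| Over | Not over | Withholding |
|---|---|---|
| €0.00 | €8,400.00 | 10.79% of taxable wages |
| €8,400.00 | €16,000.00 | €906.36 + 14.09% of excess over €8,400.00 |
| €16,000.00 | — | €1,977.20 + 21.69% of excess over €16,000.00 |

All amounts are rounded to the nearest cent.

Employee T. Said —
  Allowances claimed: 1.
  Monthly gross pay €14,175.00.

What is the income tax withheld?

Income Tax: taxable = €14,175.00 − 1×€500.00 = €13,675.00
  €906.36 + 14.09% × (€13,675.00 − €8,400.00) = €906.36 + 14.09% × €5,275.00 = €1,649.61

€1,649.61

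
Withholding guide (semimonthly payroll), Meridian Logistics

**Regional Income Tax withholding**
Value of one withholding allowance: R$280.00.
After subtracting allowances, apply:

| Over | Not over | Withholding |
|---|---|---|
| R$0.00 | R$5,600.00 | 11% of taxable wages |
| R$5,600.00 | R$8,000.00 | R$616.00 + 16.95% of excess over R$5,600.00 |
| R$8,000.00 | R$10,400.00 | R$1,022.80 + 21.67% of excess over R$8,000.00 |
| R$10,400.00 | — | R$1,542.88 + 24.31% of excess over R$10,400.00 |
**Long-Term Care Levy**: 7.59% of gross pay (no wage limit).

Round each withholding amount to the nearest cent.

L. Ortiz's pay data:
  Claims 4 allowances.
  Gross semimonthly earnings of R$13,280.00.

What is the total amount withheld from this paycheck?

Regional Income Tax: taxable = R$13,280.00 − 4×R$280.00 = R$12,160.00
  R$1,542.88 + 24.31% × (R$12,160.00 − R$10,400.00) = R$1,542.88 + 24.31% × R$1,760.00 = R$1,970.74
Long-Term Care Levy: 7.59% × R$13,280.00 = R$1,007.95
Total: R$1,970.74 + R$1,007.95 = R$2,978.69

R$2,978.69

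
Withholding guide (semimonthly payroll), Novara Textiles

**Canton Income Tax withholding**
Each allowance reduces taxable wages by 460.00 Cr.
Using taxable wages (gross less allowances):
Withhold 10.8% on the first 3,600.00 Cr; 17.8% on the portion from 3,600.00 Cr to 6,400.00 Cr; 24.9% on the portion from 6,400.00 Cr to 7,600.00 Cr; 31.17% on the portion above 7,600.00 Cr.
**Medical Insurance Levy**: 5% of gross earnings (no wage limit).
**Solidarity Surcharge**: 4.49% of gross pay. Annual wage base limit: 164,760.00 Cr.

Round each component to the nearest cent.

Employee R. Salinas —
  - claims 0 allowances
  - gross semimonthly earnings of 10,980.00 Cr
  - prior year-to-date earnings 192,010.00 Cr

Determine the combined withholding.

2,788.55 Cr

Canton Income Tax: taxable = 10,980.00 Cr
  1,186.00 Cr + 31.17% × (10,980.00 Cr − 7,600.00 Cr) = 1,186.00 Cr + 31.17% × 3,380.00 Cr = 2,239.55 Cr
Medical Insurance Levy: 5% × 10,980.00 Cr = 549.00 Cr
Solidarity Surcharge: YTD 192,010.00 Cr ≥ cap 164,760.00 Cr → 0.00 Cr
Total: 2,239.55 Cr + 549.00 Cr + 0.00 Cr = 2,788.55 Cr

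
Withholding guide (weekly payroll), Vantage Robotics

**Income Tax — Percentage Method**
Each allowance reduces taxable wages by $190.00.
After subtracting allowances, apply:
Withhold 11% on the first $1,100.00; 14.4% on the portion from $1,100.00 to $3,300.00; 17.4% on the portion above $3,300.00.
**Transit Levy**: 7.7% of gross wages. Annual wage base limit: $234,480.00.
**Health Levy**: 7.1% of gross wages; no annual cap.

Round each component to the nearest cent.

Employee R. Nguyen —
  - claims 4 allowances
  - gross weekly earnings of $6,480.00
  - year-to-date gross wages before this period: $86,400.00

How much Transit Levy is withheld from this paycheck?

$498.96

Transit Levy: 7.7% × $6,480.00 = $498.96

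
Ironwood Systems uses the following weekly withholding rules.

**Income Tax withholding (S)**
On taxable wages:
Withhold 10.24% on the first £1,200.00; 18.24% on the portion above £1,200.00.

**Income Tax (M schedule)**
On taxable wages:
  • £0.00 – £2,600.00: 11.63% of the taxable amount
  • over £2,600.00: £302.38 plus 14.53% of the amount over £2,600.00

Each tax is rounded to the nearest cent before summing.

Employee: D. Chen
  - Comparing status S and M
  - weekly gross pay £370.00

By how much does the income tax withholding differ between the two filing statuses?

£5.14

Income Tax (S): taxable = £370.00
  10.24% × £370.00 = £37.89
Income Tax (M): taxable = £370.00
  11.63% × £370.00 = £43.03
Difference: |£37.89 − £43.03| = £5.14 (higher under M)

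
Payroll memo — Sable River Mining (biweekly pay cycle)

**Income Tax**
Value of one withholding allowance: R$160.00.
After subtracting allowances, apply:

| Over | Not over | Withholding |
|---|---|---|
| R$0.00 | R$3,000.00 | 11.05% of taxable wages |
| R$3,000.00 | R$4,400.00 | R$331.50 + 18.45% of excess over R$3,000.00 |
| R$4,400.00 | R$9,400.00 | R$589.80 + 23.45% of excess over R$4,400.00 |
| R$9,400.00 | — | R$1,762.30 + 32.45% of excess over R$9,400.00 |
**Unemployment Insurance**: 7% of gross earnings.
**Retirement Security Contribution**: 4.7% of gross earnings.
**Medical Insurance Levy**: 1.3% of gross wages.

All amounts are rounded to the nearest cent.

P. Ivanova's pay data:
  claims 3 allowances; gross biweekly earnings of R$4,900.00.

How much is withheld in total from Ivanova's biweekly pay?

R$1,231.49

Income Tax: taxable = R$4,900.00 − 3×R$160.00 = R$4,420.00
  R$589.80 + 23.45% × (R$4,420.00 − R$4,400.00) = R$589.80 + 23.45% × R$20.00 = R$594.49
Unemployment Insurance: 7% × R$4,900.00 = R$343.00
Retirement Security Contribution: 4.7% × R$4,900.00 = R$230.30
Medical Insurance Levy: 1.3% × R$4,900.00 = R$63.70
Total: R$594.49 + R$343.00 + R$230.30 + R$63.70 = R$1,231.49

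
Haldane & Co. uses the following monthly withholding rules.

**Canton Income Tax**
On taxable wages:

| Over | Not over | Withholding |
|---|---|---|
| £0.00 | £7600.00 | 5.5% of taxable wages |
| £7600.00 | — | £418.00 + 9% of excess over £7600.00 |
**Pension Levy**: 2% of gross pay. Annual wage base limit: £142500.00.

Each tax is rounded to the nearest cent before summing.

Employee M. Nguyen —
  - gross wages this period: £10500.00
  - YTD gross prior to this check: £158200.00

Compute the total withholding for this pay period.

£679.00

Canton Income Tax: taxable = £10500.00
  £418.00 + 9% × (£10500.00 − £7600.00) = £418.00 + 9% × £2900.00 = £679.00
Pension Levy: YTD £158200.00 ≥ cap £142500.00 → £0.00
Total: £679.00 + £0.00 = £679.00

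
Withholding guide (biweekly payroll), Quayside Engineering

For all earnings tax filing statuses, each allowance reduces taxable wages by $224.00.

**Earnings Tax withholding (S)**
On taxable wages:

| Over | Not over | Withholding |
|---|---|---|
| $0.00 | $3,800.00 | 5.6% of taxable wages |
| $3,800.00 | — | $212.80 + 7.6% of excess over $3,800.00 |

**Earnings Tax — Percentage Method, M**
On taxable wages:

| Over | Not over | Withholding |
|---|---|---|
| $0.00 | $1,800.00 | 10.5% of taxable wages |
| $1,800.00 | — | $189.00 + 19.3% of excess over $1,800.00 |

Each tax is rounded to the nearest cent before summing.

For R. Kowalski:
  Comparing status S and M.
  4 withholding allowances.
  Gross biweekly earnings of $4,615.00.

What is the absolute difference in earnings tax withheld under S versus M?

$351.11

Earnings Tax (S): taxable = $4,615.00 − 4×$224.00 = $3,719.00
  5.6% × $3,719.00 = $208.26
Earnings Tax (M): taxable = $4,615.00 − 4×$224.00 = $3,719.00
  $189.00 + 19.3% × ($3,719.00 − $1,800.00) = $189.00 + 19.3% × $1,919.00 = $559.37
Difference: |$208.26 − $559.37| = $351.11 (higher under M)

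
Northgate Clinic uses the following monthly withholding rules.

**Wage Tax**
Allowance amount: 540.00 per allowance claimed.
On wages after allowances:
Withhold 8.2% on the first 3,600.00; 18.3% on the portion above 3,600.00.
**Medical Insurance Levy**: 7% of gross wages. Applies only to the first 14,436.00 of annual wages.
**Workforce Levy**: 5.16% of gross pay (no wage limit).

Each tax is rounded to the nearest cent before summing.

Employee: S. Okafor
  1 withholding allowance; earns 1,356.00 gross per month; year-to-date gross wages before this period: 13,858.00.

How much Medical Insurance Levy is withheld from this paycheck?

40.46

Medical Insurance Levy: cap 14,436.00 − YTD 13,858.00 = 578.00 subject; 7% × 578.00 = 40.46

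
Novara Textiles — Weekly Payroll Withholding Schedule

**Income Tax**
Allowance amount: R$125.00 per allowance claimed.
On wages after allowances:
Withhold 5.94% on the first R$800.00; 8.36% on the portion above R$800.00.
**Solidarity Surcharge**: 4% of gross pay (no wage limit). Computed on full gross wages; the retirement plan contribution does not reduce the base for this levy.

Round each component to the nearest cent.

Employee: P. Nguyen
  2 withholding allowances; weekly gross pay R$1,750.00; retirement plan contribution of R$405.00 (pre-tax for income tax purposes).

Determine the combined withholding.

R$142.18

Income Tax: taxable = R$1,750.00 − R$405.00 − 2×R$125.00 = R$1,095.00
  R$47.52 + 8.36% × (R$1,095.00 − R$800.00) = R$47.52 + 8.36% × R$295.00 = R$72.18
Solidarity Surcharge: 4% × R$1,750.00 = R$70.00
Total: R$72.18 + R$70.00 = R$142.18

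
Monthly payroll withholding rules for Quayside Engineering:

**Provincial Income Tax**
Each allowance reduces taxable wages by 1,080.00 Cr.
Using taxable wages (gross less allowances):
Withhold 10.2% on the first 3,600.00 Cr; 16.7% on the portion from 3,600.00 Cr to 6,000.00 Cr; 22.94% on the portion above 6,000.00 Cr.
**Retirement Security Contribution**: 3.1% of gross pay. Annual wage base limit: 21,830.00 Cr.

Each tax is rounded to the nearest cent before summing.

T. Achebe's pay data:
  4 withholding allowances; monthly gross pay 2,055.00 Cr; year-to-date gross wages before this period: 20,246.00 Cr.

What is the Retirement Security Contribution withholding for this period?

Retirement Security Contribution: cap 21,830.00 Cr − YTD 20,246.00 Cr = 1,584.00 Cr subject; 3.1% × 1,584.00 Cr = 49.10 Cr

49.10 Cr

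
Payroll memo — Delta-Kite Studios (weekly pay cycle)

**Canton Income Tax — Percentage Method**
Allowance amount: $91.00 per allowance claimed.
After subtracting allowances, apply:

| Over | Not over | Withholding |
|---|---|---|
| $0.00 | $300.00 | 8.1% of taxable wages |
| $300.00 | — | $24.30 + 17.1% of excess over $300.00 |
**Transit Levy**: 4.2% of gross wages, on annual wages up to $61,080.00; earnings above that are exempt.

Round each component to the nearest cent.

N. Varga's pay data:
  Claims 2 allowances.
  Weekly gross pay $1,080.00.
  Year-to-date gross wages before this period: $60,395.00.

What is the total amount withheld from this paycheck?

Canton Income Tax: taxable = $1,080.00 − 2×$91.00 = $898.00
  $24.30 + 17.1% × ($898.00 − $300.00) = $24.30 + 17.1% × $598.00 = $126.56
Transit Levy: cap $61,080.00 − YTD $60,395.00 = $685.00 subject; 4.2% × $685.00 = $28.77
Total: $126.56 + $28.77 = $155.33

$155.33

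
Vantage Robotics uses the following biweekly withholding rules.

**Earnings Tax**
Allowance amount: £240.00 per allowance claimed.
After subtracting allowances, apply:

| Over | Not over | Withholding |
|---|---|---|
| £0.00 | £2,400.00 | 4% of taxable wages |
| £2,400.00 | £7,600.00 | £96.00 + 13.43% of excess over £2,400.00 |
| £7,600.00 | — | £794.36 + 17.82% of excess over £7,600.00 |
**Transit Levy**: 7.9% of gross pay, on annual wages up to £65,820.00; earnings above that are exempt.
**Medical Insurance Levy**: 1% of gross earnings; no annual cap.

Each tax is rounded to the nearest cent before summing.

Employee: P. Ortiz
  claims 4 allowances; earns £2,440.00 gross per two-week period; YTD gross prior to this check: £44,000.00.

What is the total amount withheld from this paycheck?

£276.36

Earnings Tax: taxable = £2,440.00 − 4×£240.00 = £1,480.00
  4% × £1,480.00 = £59.20
Transit Levy: 7.9% × £2,440.00 = £192.76
Medical Insurance Levy: 1% × £2,440.00 = £24.40
Total: £59.20 + £192.76 + £24.40 = £276.36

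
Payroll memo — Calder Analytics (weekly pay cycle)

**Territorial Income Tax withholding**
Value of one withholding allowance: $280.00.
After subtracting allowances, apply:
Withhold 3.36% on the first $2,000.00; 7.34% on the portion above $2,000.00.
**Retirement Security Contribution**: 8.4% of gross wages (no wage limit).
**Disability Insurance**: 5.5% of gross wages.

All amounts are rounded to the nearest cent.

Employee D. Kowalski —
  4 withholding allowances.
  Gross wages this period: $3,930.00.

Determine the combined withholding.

Territorial Income Tax: taxable = $3,930.00 − 4×$280.00 = $2,810.00
  $67.20 + 7.34% × ($2,810.00 − $2,000.00) = $67.20 + 7.34% × $810.00 = $126.65
Retirement Security Contribution: 8.4% × $3,930.00 = $330.12
Disability Insurance: 5.5% × $3,930.00 = $216.15
Total: $126.65 + $330.12 + $216.15 = $672.92

$672.92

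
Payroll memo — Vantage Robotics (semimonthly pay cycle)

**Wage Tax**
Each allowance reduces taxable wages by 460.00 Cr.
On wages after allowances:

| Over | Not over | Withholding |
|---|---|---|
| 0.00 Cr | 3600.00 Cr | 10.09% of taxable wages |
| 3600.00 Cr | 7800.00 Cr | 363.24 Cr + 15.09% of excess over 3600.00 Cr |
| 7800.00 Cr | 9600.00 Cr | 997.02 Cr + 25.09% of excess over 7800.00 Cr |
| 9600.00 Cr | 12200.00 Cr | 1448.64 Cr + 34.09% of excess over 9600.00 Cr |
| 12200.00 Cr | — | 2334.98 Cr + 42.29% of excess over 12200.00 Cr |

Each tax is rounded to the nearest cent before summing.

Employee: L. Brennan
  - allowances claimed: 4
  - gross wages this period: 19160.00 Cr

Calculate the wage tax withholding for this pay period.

Wage Tax: taxable = 19160.00 Cr − 4×460.00 Cr = 17320.00 Cr
  2334.98 Cr + 42.29% × (17320.00 Cr − 12200.00 Cr) = 2334.98 Cr + 42.29% × 5120.00 Cr = 4500.23 Cr

4500.23 Cr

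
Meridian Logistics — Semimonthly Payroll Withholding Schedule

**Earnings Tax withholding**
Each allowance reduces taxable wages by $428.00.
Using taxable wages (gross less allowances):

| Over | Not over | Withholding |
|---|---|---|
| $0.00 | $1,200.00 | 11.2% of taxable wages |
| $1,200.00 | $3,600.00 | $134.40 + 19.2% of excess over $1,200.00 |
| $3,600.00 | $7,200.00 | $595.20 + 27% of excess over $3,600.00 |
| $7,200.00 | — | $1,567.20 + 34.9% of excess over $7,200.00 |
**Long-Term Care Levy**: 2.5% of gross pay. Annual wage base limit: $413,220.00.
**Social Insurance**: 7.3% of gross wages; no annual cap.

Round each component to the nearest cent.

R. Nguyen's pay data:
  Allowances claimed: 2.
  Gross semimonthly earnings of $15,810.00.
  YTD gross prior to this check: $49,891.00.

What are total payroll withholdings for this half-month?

$5,822.73

Earnings Tax: taxable = $15,810.00 − 2×$428.00 = $14,954.00
  $1,567.20 + 34.9% × ($14,954.00 − $7,200.00) = $1,567.20 + 34.9% × $7,754.00 = $4,273.35
Long-Term Care Levy: 2.5% × $15,810.00 = $395.25
Social Insurance: 7.3% × $15,810.00 = $1,154.13
Total: $4,273.35 + $395.25 + $1,154.13 = $5,822.73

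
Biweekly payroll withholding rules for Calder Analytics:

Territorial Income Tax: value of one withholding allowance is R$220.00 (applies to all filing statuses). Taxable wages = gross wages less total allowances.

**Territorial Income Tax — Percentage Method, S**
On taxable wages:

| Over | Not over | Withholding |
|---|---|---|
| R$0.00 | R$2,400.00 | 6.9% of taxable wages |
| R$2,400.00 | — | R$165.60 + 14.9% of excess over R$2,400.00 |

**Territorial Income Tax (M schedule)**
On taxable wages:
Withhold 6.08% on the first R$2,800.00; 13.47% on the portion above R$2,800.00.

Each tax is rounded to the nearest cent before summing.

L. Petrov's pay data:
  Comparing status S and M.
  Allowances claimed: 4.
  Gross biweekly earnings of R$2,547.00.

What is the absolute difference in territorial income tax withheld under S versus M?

R$13.67

Territorial Income Tax (S): taxable = R$2,547.00 − 4×R$220.00 = R$1,667.00
  6.9% × R$1,667.00 = R$115.02
Territorial Income Tax (M): taxable = R$2,547.00 − 4×R$220.00 = R$1,667.00
  6.08% × R$1,667.00 = R$101.35
Difference: |R$115.02 − R$101.35| = R$13.67 (higher under S)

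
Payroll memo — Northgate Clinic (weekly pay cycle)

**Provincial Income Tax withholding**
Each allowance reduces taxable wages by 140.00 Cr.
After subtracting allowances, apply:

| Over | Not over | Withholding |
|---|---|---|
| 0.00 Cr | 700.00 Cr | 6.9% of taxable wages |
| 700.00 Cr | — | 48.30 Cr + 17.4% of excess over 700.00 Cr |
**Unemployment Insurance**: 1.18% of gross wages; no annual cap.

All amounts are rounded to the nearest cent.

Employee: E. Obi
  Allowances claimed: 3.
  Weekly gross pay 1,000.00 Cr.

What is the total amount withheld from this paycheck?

Provincial Income Tax: taxable = 1,000.00 Cr − 3×140.00 Cr = 580.00 Cr
  6.9% × 580.00 Cr = 40.02 Cr
Unemployment Insurance: 1.18% × 1,000.00 Cr = 11.80 Cr
Total: 40.02 Cr + 11.80 Cr = 51.82 Cr

51.82 Cr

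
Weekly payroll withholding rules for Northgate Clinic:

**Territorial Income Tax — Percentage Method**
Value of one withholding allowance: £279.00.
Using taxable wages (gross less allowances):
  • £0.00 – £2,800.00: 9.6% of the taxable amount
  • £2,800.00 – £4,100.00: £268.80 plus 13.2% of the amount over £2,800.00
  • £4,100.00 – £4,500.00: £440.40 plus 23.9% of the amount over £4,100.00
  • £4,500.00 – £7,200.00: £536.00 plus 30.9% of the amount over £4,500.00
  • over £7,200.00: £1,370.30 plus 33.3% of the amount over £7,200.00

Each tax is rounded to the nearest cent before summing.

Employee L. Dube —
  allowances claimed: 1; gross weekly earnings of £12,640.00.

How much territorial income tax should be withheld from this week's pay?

£3,088.91

Territorial Income Tax: taxable = £12,640.00 − 1×£279.00 = £12,361.00
  £1,370.30 + 33.3% × (£12,361.00 − £7,200.00) = £1,370.30 + 33.3% × £5,161.00 = £3,088.91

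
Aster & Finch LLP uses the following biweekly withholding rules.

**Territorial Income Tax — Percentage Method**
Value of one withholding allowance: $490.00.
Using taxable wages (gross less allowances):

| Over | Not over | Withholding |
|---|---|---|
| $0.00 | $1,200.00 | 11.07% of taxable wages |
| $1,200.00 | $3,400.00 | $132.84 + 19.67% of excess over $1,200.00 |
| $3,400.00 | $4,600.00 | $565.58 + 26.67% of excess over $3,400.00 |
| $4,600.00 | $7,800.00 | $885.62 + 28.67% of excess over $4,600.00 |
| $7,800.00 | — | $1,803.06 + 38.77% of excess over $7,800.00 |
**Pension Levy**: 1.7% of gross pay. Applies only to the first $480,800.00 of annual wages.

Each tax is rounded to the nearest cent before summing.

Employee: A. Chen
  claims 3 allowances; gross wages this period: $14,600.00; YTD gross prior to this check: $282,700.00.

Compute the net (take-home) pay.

Territorial Income Tax: taxable = $14,600.00 − 3×$490.00 = $13,130.00
  $1,803.06 + 38.77% × ($13,130.00 − $7,800.00) = $1,803.06 + 38.77% × $5,330.00 = $3,869.50
Pension Levy: 1.7% × $14,600.00 = $248.20
Total withheld: $3,869.50 + $248.20 = $4,117.70
Net pay: $14,600.00 − $4,117.70 = $10,482.30

$10,482.30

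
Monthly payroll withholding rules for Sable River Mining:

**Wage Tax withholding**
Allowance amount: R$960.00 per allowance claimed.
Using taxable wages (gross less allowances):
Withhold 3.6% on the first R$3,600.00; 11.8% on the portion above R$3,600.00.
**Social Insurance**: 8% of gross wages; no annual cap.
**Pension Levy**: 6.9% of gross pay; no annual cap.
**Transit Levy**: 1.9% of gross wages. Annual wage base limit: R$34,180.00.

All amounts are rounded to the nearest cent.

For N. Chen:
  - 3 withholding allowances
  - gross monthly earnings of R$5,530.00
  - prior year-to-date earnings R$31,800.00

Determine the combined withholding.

R$964.59

Wage Tax: taxable = R$5,530.00 − 3×R$960.00 = R$2,650.00
  3.6% × R$2,650.00 = R$95.40
Social Insurance: 8% × R$5,530.00 = R$442.40
Pension Levy: 6.9% × R$5,530.00 = R$381.57
Transit Levy: cap R$34,180.00 − YTD R$31,800.00 = R$2,380.00 subject; 1.9% × R$2,380.00 = R$45.22
Total: R$95.40 + R$442.40 + R$381.57 + R$45.22 = R$964.59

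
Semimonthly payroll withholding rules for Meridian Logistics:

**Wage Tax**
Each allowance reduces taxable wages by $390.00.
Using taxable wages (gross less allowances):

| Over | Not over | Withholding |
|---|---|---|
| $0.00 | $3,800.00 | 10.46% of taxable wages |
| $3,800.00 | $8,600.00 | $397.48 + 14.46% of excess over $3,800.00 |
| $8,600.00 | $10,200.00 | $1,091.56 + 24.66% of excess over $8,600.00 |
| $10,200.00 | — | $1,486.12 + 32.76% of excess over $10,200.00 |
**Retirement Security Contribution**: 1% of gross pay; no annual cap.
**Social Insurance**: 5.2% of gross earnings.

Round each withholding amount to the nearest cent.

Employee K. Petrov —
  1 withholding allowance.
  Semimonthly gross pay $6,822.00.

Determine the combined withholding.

Wage Tax: taxable = $6,822.00 − 1×$390.00 = $6,432.00
  $397.48 + 14.46% × ($6,432.00 − $3,800.00) = $397.48 + 14.46% × $2,632.00 = $778.07
Retirement Security Contribution: 1% × $6,822.00 = $68.22
Social Insurance: 5.2% × $6,822.00 = $354.74
Total: $778.07 + $68.22 + $354.74 = $1,201.03

$1,201.03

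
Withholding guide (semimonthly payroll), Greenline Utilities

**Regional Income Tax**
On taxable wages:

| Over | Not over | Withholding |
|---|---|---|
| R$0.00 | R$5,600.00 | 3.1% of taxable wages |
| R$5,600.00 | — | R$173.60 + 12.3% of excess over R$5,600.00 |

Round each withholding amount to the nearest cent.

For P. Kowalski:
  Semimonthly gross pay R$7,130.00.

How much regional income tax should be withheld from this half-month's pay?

R$361.79

Regional Income Tax: taxable = R$7,130.00
  R$173.60 + 12.3% × (R$7,130.00 − R$5,600.00) = R$173.60 + 12.3% × R$1,530.00 = R$361.79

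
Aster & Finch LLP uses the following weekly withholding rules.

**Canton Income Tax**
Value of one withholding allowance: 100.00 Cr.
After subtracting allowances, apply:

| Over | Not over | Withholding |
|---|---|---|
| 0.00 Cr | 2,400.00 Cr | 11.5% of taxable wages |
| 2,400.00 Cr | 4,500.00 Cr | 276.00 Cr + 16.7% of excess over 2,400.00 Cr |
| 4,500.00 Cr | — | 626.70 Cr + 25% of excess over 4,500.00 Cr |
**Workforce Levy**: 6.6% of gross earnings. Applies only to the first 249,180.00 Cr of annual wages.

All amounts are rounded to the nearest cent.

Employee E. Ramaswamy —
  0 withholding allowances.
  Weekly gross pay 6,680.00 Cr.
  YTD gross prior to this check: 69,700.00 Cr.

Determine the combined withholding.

Canton Income Tax: taxable = 6,680.00 Cr
  626.70 Cr + 25% × (6,680.00 Cr − 4,500.00 Cr) = 626.70 Cr + 25% × 2,180.00 Cr = 1,171.70 Cr
Workforce Levy: 6.6% × 6,680.00 Cr = 440.88 Cr
Total: 1,171.70 Cr + 440.88 Cr = 1,612.58 Cr

1,612.58 Cr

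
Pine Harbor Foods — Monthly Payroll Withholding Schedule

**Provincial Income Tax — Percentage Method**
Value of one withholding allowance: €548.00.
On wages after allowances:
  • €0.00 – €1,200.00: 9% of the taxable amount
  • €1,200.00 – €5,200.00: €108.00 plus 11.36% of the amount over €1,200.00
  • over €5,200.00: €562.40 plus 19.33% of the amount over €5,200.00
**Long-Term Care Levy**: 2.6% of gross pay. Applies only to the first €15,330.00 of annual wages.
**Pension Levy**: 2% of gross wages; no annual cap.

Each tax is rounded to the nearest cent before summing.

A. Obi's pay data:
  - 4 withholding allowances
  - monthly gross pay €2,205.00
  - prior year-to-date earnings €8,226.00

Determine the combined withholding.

Provincial Income Tax: taxable = €2,205.00 − 4×€548.00 = €13.00
  9% × €13.00 = €1.17
Long-Term Care Levy: 2.6% × €2,205.00 = €57.33
Pension Levy: 2% × €2,205.00 = €44.10
Total: €1.17 + €57.33 + €44.10 = €102.60

€102.60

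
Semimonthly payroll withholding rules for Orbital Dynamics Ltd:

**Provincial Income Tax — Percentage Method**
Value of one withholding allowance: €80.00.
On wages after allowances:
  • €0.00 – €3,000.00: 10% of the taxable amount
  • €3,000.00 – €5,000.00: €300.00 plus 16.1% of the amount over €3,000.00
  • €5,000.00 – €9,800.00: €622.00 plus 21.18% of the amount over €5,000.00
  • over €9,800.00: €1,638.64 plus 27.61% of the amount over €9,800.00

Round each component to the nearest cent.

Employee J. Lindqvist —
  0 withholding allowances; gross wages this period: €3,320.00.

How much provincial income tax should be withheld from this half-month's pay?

Provincial Income Tax: taxable = €3,320.00
  €300.00 + 16.1% × (€3,320.00 − €3,000.00) = €300.00 + 16.1% × €320.00 = €351.52

€351.52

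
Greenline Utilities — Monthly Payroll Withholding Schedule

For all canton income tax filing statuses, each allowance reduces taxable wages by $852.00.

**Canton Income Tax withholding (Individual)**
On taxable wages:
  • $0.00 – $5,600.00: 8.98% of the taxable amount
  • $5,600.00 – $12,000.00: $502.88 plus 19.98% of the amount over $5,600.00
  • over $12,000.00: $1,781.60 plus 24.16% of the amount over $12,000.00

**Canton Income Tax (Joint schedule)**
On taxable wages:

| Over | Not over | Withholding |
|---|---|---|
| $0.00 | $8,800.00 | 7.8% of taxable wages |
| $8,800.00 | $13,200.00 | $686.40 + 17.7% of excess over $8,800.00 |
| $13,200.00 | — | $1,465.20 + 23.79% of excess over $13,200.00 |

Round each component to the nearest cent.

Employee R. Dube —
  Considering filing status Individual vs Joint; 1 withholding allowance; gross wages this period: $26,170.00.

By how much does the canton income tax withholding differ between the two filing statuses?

Canton Income Tax (Individual): taxable = $26,170.00 − 1×$852.00 = $25,318.00
  $1,781.60 + 24.16% × ($25,318.00 − $12,000.00) = $1,781.60 + 24.16% × $13,318.00 = $4,999.23
Canton Income Tax (Joint): taxable = $26,170.00 − 1×$852.00 = $25,318.00
  $1,465.20 + 23.79% × ($25,318.00 − $13,200.00) = $1,465.20 + 23.79% × $12,118.00 = $4,348.07
Difference: |$4,999.23 − $4,348.07| = $651.16 (higher under Individual)

$651.16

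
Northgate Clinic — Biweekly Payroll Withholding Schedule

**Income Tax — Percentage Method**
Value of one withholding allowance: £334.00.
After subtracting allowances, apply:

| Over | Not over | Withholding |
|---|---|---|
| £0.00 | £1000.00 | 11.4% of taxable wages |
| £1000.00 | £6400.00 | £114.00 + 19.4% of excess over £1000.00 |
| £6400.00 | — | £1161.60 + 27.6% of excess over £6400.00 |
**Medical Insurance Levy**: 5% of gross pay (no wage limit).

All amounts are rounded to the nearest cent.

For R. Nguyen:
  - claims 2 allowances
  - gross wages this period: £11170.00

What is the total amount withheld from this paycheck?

£2852.25

Income Tax: taxable = £11170.00 − 2×£334.00 = £10502.00
  £1161.60 + 27.6% × (£10502.00 − £6400.00) = £1161.60 + 27.6% × £4102.00 = £2293.75
Medical Insurance Levy: 5% × £11170.00 = £558.50
Total: £2293.75 + £558.50 = £2852.25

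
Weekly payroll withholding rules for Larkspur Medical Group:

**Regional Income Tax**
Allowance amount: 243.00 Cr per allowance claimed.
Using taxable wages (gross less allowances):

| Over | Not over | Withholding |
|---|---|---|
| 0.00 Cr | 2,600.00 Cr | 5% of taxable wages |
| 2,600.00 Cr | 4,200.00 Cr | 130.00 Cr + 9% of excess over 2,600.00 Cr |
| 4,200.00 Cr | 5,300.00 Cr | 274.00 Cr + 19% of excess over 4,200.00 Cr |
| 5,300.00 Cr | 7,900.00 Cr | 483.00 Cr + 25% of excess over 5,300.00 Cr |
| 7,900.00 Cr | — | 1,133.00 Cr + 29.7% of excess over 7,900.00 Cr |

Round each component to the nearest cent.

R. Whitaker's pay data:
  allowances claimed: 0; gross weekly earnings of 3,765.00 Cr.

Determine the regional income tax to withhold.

234.85 Cr

Regional Income Tax: taxable = 3,765.00 Cr
  130.00 Cr + 9% × (3,765.00 Cr − 2,600.00 Cr) = 130.00 Cr + 9% × 1,165.00 Cr = 234.85 Cr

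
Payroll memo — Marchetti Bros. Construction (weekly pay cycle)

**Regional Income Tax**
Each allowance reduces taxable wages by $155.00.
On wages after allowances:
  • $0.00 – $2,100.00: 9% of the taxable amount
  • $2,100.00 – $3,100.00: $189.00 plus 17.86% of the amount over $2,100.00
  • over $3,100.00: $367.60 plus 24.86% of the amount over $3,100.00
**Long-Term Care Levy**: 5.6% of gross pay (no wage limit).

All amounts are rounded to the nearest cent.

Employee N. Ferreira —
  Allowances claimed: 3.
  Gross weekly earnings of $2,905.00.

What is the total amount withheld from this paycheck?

$412.40

Regional Income Tax: taxable = $2,905.00 − 3×$155.00 = $2,440.00
  $189.00 + 17.86% × ($2,440.00 − $2,100.00) = $189.00 + 17.86% × $340.00 = $249.72
Long-Term Care Levy: 5.6% × $2,905.00 = $162.68
Total: $249.72 + $162.68 = $412.40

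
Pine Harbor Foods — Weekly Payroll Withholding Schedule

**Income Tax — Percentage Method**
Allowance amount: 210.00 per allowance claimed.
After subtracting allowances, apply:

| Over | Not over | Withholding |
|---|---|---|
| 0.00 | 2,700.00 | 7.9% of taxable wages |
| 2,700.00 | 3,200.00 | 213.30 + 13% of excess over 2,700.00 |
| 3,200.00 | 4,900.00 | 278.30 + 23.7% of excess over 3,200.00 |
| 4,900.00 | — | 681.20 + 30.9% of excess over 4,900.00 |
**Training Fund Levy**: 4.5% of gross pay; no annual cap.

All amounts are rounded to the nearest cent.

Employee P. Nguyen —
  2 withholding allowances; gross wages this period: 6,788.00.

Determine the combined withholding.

Income Tax: taxable = 6,788.00 − 2×210.00 = 6,368.00
  681.20 + 30.9% × (6,368.00 − 4,900.00) = 681.20 + 30.9% × 1,468.00 = 1,134.81
Training Fund Levy: 4.5% × 6,788.00 = 305.46
Total: 1,134.81 + 305.46 = 1,440.27

1,440.27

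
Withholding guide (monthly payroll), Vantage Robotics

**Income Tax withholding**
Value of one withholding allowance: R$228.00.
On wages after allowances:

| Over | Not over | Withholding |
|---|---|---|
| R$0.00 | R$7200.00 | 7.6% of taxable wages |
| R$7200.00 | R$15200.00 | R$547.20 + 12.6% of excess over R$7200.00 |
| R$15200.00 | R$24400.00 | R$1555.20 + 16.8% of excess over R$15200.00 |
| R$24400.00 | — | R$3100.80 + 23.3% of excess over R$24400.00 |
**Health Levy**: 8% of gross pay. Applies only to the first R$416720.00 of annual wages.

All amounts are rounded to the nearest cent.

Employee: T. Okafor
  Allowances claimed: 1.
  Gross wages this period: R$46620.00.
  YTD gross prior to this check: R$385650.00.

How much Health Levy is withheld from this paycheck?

Health Levy: cap R$416720.00 − YTD R$385650.00 = R$31070.00 subject; 8% × R$31070.00 = R$2485.60

R$2485.60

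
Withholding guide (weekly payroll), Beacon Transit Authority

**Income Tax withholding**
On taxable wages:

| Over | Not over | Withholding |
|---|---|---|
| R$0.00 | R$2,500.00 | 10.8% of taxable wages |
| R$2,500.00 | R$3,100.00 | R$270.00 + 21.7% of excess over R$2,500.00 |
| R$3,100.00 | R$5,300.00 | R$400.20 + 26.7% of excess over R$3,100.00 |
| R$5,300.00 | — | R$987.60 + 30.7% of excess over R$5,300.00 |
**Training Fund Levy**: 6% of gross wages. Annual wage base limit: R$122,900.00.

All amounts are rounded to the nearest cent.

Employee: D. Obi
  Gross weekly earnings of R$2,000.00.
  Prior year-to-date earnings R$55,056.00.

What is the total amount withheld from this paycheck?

R$336.00

Income Tax: taxable = R$2,000.00
  10.8% × R$2,000.00 = R$216.00
Training Fund Levy: 6% × R$2,000.00 = R$120.00
Total: R$216.00 + R$120.00 = R$336.00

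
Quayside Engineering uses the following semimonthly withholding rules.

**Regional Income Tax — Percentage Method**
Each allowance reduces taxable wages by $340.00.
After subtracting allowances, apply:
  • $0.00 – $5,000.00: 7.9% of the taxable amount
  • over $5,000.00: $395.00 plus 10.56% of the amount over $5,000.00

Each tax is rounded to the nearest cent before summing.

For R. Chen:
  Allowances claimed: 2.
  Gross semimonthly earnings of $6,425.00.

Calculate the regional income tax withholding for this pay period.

Regional Income Tax: taxable = $6,425.00 − 2×$340.00 = $5,745.00
  $395.00 + 10.56% × ($5,745.00 − $5,000.00) = $395.00 + 10.56% × $745.00 = $473.67

$473.67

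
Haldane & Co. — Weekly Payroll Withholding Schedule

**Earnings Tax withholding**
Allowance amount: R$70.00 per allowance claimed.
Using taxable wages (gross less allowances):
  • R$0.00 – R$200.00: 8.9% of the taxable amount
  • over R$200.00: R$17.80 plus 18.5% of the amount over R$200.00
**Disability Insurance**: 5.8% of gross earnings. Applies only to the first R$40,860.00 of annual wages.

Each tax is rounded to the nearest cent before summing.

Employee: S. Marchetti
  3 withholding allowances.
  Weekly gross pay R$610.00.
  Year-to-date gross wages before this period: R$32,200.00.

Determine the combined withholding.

Earnings Tax: taxable = R$610.00 − 3×R$70.00 = R$400.00
  R$17.80 + 18.5% × (R$400.00 − R$200.00) = R$17.80 + 18.5% × R$200.00 = R$54.80
Disability Insurance: 5.8% × R$610.00 = R$35.38
Total: R$54.80 + R$35.38 = R$90.18

R$90.18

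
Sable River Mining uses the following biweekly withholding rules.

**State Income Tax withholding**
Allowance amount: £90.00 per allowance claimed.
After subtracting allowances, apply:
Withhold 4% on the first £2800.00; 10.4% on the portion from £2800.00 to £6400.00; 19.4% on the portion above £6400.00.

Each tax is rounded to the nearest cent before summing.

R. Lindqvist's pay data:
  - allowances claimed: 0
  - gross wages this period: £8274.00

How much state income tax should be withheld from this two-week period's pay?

State Income Tax: taxable = £8274.00
  £486.40 + 19.4% × (£8274.00 − £6400.00) = £486.40 + 19.4% × £1874.00 = £849.96

£849.96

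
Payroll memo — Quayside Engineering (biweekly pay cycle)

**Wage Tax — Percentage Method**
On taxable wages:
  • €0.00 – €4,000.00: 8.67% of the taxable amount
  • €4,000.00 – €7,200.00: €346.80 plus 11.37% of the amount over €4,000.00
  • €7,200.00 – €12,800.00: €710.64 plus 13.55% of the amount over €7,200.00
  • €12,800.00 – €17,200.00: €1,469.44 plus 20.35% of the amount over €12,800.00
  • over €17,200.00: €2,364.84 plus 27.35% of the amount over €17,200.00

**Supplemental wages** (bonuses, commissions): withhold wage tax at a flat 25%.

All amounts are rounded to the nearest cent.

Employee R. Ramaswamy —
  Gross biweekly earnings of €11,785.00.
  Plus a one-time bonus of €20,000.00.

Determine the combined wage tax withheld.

Wage Tax: taxable = €11,785.00
  €710.64 + 13.55% × (€11,785.00 − €7,200.00) = €710.64 + 13.55% × €4,585.00 = €1,331.91
Supplemental (25% flat on bonus): 25% × €20,000.00 = €5,000.00
Total wage tax: €1,331.91 + €5,000.00 = €6,331.91

€6,331.91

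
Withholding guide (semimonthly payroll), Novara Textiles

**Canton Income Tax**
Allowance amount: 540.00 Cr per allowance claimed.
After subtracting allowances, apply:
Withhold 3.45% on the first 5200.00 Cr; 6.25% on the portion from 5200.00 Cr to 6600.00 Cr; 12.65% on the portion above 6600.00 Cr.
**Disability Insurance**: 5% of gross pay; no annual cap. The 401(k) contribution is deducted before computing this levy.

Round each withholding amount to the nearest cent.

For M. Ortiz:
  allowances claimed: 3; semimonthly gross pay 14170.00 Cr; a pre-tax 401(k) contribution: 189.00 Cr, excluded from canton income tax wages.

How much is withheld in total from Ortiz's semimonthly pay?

1694.72 Cr

Canton Income Tax: taxable = 14170.00 Cr − 189.00 Cr − 3×540.00 Cr = 12361.00 Cr
  266.90 Cr + 12.65% × (12361.00 Cr − 6600.00 Cr) = 266.90 Cr + 12.65% × 5761.00 Cr = 995.67 Cr
Disability Insurance: 5% × 13981.00 Cr = 699.05 Cr
Total: 995.67 Cr + 699.05 Cr = 1694.72 Cr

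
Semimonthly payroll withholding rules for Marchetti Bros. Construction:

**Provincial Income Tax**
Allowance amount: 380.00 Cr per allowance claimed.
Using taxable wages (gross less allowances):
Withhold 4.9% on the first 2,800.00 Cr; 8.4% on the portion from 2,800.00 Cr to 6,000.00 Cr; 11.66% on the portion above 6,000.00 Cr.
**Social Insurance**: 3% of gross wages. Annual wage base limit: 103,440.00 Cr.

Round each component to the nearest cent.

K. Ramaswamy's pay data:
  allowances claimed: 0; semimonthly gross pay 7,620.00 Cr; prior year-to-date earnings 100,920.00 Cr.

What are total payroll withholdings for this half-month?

670.49 Cr

Provincial Income Tax: taxable = 7,620.00 Cr
  406.00 Cr + 11.66% × (7,620.00 Cr − 6,000.00 Cr) = 406.00 Cr + 11.66% × 1,620.00 Cr = 594.89 Cr
Social Insurance: cap 103,440.00 Cr − YTD 100,920.00 Cr = 2,520.00 Cr subject; 3% × 2,520.00 Cr = 75.60 Cr
Total: 594.89 Cr + 75.60 Cr = 670.49 Cr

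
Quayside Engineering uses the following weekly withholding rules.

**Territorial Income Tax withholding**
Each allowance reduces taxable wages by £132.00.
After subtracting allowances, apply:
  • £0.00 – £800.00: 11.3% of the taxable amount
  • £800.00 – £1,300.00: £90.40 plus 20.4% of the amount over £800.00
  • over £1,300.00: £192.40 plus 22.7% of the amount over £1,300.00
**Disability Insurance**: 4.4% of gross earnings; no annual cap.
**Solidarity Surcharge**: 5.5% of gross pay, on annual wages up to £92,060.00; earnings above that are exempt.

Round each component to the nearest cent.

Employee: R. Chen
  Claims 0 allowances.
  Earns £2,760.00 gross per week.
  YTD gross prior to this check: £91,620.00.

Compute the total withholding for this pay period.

Territorial Income Tax: taxable = £2,760.00
  £192.40 + 22.7% × (£2,760.00 − £1,300.00) = £192.40 + 22.7% × £1,460.00 = £523.82
Disability Insurance: 4.4% × £2,760.00 = £121.44
Solidarity Surcharge: cap £92,060.00 − YTD £91,620.00 = £440.00 subject; 5.5% × £440.00 = £24.20
Total: £523.82 + £121.44 + £24.20 = £669.46

£669.46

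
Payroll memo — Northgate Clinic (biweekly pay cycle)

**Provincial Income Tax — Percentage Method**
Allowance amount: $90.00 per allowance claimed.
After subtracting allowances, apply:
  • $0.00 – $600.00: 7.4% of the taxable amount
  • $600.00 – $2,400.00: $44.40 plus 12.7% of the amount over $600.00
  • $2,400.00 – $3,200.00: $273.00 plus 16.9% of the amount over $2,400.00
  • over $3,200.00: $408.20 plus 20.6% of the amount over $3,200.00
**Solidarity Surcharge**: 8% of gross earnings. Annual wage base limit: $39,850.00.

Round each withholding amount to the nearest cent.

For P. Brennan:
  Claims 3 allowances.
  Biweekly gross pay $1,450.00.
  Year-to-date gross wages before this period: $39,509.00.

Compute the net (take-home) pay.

Provincial Income Tax: taxable = $1,450.00 − 3×$90.00 = $1,180.00
  $44.40 + 12.7% × ($1,180.00 − $600.00) = $44.40 + 12.7% × $580.00 = $118.06
Solidarity Surcharge: cap $39,850.00 − YTD $39,509.00 = $341.00 subject; 8% × $341.00 = $27.28
Total withheld: $118.06 + $27.28 = $145.34
Net pay: $1,450.00 − $145.34 = $1,304.66

$1,304.66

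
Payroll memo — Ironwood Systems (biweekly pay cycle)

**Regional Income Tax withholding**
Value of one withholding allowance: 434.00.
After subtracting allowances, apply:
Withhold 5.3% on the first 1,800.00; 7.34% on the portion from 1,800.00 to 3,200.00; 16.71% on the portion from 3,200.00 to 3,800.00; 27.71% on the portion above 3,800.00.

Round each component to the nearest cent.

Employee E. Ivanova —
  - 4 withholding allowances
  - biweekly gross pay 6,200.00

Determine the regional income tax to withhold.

482.41

Regional Income Tax: taxable = 6,200.00 − 4×434.00 = 4,464.00
  298.42 + 27.71% × (4,464.00 − 3,800.00) = 298.42 + 27.71% × 664.00 = 482.41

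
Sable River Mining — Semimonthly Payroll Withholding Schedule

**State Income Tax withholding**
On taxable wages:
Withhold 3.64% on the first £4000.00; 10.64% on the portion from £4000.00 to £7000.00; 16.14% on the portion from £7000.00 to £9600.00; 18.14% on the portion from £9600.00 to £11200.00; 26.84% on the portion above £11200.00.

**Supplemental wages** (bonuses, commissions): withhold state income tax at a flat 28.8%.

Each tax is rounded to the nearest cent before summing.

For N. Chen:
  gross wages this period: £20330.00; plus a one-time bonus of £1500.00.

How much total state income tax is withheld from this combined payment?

£4057.17

State Income Tax: taxable = £20330.00
  £1174.68 + 26.84% × (£20330.00 − £11200.00) = £1174.68 + 26.84% × £9130.00 = £3625.17
Supplemental (28.8% flat on bonus): 28.8% × £1500.00 = £432.00
Total state income tax: £3625.17 + £432.00 = £4057.17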